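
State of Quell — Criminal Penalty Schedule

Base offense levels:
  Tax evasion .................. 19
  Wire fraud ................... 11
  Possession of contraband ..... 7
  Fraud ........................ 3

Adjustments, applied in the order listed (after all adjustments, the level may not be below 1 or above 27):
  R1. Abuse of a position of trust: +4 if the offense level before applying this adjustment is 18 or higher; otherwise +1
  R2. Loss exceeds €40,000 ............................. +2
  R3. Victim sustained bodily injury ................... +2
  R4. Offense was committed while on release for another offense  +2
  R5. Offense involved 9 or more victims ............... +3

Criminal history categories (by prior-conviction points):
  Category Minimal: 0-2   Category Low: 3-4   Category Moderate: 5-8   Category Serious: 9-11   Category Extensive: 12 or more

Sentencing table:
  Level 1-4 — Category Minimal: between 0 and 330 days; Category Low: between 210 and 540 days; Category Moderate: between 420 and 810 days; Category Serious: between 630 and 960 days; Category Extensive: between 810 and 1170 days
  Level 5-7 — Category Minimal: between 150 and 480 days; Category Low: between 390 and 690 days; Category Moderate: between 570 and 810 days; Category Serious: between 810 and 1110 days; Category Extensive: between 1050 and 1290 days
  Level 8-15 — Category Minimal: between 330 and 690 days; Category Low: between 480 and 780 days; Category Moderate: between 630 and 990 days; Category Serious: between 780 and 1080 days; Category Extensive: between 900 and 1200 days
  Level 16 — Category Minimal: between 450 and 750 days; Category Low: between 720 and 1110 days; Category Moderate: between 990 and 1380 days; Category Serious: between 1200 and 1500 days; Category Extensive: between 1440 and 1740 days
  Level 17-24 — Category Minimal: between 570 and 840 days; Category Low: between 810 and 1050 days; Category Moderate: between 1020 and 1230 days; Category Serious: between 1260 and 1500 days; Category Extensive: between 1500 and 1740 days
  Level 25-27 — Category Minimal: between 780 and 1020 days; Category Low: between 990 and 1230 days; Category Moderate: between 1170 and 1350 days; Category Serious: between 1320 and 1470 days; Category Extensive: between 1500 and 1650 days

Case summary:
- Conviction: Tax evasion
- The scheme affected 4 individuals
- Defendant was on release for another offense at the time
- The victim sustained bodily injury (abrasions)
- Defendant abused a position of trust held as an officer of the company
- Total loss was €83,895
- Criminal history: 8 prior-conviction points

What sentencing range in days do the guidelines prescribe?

1170-1350 days

Base offense level for tax evasion: 19.
R1 applies (level before this adjustment is 19 ≥ 18, so +4): 19 + 4 = 23.
R2 applies: 23 + 2 = 25.
R3 applies: 25 + 2 = 27.
R4 applies: 27 + 2 = 29.
R5 does not apply.
Level 29 exceeds the maximum of 27; capped at 27.
Final offense level: 27.
Criminal history: 8 prior points → Category Moderate (5-8).
Level 27 falls in the 25-27 band.
Grid: Level 25-27 × Category Moderate = 1170-1350 days.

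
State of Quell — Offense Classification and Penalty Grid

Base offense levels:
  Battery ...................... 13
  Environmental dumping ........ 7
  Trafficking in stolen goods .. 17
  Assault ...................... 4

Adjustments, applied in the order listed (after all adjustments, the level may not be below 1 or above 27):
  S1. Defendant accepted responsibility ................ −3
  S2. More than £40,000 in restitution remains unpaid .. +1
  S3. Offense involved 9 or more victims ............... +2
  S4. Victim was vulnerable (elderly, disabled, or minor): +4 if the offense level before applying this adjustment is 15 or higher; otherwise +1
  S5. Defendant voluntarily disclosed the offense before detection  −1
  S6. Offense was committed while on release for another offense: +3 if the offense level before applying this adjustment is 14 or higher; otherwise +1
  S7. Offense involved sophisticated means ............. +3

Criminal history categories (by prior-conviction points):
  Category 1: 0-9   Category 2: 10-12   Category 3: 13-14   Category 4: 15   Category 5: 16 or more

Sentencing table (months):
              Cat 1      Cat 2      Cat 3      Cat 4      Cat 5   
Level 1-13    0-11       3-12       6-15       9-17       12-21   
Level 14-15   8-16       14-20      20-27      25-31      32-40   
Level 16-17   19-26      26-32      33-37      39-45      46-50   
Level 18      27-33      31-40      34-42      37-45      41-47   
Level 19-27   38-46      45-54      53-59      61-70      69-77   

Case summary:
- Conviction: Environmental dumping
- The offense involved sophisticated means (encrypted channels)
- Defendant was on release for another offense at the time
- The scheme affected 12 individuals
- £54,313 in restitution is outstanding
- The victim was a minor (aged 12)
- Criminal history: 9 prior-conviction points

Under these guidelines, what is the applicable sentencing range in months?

8-16 months

Base offense level for environmental dumping: 7.
S1 does not apply.
S2 applies: 7 + 1 = 8.
S3 applies: 8 + 2 = 10.
S4 applies (level before this adjustment is 10 < 15, so +1): 10 + 1 = 11.
S5 does not apply.
S6 applies (level before this adjustment is 11 < 14, so +1): 11 + 1 = 12.
S7 applies: 12 + 3 = 15.
Final offense level: 15.
Criminal history: 9 prior points → Category 1 (0-9).
Level 15 falls in the 14-15 band.
Grid: Level 14-15 × Category 1 = 8-16 months.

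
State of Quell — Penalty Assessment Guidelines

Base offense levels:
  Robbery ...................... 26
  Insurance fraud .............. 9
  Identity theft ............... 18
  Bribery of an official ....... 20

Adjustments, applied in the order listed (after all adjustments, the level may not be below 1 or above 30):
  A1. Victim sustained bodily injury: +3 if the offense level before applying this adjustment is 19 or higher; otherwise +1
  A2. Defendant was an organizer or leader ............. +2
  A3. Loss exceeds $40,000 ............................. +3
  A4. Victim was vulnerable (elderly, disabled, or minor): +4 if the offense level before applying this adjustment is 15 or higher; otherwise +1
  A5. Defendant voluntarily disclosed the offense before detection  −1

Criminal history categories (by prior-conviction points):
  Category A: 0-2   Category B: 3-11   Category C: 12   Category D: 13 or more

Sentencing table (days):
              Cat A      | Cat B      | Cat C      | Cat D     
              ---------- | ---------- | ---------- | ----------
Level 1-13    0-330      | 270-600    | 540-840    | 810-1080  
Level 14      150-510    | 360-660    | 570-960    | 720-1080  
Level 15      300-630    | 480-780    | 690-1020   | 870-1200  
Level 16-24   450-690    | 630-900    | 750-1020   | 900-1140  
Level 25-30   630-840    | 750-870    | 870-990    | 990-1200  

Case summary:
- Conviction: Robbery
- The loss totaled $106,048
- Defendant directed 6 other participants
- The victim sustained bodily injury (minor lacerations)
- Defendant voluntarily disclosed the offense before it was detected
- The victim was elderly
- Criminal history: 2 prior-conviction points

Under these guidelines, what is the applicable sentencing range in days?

630-840 days

Base offense level for robbery: 26.
A1 applies (level before this adjustment is 26 ≥ 19, so +3): 26 + 3 = 29.
A2 applies: 29 + 2 = 31.
A3 applies: 31 + 3 = 34.
A4 applies (level before this adjustment is 34 ≥ 15, so +4): 34 + 4 = 38.
A5 applies: 38 − 1 = 37.
Level 37 exceeds the maximum of 30; capped at 30.
Final offense level: 30.
Criminal history: 2 prior points → Category A (0-2).
Level 30 falls in the 25-30 band.
Grid: Level 25-30 × Category A = 630-840 days.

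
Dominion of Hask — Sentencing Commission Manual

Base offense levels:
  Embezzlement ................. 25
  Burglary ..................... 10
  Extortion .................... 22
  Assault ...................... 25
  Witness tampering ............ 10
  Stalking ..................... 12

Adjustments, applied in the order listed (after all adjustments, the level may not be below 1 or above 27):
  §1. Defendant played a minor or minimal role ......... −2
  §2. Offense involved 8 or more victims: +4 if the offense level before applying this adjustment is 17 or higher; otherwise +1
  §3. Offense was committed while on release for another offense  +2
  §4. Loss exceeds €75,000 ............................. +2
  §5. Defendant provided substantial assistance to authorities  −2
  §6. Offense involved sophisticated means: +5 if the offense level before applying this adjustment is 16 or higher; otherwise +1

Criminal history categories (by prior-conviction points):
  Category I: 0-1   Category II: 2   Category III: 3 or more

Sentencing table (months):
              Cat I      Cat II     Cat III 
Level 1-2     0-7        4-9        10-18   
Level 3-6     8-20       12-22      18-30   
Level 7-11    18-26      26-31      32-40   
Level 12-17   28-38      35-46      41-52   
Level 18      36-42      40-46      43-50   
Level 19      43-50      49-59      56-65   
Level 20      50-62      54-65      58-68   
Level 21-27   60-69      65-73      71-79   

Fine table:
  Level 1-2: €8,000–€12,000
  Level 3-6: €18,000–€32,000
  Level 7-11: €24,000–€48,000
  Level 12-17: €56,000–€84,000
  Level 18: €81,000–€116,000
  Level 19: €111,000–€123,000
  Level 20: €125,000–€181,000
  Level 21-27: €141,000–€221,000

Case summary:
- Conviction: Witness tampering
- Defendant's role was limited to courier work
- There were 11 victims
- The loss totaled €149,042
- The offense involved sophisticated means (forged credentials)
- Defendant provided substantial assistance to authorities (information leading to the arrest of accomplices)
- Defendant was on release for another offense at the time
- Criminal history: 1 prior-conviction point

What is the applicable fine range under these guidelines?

Base offense level for witness tampering: 10.
§1 applies: 10 − 2 = 8.
§2 applies (level before this adjustment is 8 < 17, so +1): 8 + 1 = 9.
§3 applies: 9 + 2 = 11.
§4 applies: 11 + 2 = 13.
§5 applies: 13 − 2 = 11.
§6 applies (level before this adjustment is 11 < 16, so +1): 11 + 1 = 12.
Final offense level: 12.
Level 12 falls in the 12-17 band.
Fine table: Level 12-17 → €56,000–€84,000.

€56,000–€84,000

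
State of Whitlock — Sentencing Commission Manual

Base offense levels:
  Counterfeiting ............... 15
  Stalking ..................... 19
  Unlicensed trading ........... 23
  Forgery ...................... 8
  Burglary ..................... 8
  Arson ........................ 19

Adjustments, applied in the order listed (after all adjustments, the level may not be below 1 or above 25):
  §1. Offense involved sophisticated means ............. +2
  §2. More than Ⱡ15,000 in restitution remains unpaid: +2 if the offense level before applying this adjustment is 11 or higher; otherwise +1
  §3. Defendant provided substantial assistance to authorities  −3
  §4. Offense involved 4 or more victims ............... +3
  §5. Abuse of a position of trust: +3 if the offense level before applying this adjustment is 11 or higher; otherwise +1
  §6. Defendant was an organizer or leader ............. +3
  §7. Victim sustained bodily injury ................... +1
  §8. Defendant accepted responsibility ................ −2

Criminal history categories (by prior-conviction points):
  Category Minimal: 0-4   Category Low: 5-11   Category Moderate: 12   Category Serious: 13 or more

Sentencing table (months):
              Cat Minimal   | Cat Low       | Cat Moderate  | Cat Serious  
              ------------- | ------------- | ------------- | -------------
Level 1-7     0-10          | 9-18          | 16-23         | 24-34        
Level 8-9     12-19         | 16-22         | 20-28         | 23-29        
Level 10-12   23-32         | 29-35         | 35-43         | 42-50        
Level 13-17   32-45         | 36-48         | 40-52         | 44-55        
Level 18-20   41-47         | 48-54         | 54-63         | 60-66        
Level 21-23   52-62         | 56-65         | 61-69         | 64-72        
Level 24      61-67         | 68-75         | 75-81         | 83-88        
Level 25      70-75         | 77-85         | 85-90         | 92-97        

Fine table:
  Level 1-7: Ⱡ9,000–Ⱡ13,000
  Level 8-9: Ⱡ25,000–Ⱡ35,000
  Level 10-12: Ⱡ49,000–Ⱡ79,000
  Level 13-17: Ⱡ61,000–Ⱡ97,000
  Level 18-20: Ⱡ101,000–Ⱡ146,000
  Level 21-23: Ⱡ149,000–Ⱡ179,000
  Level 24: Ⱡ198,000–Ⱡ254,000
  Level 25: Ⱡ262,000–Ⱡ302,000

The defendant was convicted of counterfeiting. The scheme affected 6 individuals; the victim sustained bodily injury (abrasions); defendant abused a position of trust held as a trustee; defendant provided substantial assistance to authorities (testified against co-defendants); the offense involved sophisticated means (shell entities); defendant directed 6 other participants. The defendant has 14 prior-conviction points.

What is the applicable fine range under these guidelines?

Base offense level for counterfeiting: 15.
§1 applies: 15 + 2 = 17.
§2 does not apply.
§3 applies: 17 − 3 = 14.
§4 applies: 14 + 3 = 17.
§5 applies (level before this adjustment is 17 ≥ 11, so +3): 17 + 3 = 20.
§6 applies: 20 + 3 = 23.
§7 applies: 23 + 1 = 24.
§8 does not apply.
Final offense level: 24.
Level 24 falls in the 24 band.
Fine table: Level 24 → Ⱡ198,000–Ⱡ254,000.

Ⱡ198,000–Ⱡ254,000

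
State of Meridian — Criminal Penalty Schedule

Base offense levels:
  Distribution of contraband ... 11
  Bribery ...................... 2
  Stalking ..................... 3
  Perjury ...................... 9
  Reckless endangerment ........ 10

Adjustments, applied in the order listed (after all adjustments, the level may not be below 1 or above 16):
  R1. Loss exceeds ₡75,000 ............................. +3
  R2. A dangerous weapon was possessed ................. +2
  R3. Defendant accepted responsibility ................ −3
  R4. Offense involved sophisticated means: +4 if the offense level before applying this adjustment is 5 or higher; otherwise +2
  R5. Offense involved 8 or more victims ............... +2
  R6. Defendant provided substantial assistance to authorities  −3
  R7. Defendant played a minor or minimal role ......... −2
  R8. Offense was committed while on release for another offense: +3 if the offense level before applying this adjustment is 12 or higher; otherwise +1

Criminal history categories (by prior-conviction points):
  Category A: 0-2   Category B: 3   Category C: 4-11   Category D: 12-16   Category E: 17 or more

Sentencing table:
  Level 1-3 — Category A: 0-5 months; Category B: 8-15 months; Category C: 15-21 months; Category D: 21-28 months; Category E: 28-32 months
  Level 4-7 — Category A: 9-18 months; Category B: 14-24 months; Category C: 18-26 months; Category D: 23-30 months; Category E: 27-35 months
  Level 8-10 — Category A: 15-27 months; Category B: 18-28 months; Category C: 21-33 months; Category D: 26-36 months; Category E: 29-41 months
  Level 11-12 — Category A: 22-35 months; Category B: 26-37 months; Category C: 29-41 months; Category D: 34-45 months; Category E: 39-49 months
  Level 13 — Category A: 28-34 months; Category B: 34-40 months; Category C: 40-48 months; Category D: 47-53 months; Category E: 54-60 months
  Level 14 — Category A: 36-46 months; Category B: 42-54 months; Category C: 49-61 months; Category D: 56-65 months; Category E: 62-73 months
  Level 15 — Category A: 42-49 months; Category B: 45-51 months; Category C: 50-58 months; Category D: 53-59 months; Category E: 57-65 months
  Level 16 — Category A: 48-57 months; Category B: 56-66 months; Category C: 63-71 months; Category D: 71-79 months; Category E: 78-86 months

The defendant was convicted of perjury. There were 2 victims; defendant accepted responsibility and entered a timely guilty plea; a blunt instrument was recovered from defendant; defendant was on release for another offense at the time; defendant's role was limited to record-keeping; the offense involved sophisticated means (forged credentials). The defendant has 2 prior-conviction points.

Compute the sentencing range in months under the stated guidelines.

22-35 months

Base offense level for perjury: 9.
R1 does not apply.
R2 applies: 9 + 2 = 11.
R3 applies: 11 − 3 = 8.
R4 applies (level before this adjustment is 8 ≥ 5, so +4): 8 + 4 = 12.
R7 applies: 12 − 2 = 10.
R8 applies (level before this adjustment is 10 < 12, so +1): 10 + 1 = 11.
Final offense level: 11.
Criminal history: 2 prior points → Category A (0-2).
Level 11 falls in the 11-12 band.
Grid: Level 11-12 × Category A = 22-35 months.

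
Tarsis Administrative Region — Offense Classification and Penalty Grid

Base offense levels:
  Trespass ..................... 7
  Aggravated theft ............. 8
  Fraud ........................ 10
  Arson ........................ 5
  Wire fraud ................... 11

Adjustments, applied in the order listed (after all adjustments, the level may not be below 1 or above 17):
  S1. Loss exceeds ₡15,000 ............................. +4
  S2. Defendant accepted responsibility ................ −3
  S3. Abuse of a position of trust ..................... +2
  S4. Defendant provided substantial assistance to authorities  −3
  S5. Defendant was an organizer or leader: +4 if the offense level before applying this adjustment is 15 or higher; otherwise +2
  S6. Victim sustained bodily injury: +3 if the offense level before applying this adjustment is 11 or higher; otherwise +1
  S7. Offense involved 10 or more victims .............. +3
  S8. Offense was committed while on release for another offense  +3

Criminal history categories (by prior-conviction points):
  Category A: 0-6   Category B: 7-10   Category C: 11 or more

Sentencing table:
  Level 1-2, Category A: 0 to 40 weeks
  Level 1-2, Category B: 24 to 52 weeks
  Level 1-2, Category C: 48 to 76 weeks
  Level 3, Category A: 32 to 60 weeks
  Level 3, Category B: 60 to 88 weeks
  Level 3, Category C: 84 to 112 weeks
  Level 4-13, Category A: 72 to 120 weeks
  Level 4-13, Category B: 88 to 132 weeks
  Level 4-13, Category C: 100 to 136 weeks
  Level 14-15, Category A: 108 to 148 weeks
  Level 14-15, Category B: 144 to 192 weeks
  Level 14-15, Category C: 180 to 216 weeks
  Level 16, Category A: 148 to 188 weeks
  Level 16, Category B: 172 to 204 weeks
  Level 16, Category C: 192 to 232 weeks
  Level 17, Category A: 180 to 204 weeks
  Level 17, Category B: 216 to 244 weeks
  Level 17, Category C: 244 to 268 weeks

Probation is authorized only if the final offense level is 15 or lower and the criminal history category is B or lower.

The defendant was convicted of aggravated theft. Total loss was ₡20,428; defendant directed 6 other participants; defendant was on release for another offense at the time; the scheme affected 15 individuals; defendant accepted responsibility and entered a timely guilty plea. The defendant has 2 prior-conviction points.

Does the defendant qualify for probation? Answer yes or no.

Base offense level for aggravated theft: 8.
S1 applies: 8 + 4 = 12.
S2 applies: 12 − 3 = 9.
S3 does not apply.
S5 applies (level before this adjustment is 9 < 15, so +2): 9 + 2 = 11.
S6 does not apply.
S7 applies: 11 + 3 = 14.
S8 applies: 14 + 3 = 17.
Final offense level: 17.
Criminal history: 2 prior points → Category A (0-6).
Level 17 falls in the 17 band.
Grid: Level 17 × Category A = 180-204 weeks.
Probation check: level 17 > 15 and category A ≤ B → not eligible.

No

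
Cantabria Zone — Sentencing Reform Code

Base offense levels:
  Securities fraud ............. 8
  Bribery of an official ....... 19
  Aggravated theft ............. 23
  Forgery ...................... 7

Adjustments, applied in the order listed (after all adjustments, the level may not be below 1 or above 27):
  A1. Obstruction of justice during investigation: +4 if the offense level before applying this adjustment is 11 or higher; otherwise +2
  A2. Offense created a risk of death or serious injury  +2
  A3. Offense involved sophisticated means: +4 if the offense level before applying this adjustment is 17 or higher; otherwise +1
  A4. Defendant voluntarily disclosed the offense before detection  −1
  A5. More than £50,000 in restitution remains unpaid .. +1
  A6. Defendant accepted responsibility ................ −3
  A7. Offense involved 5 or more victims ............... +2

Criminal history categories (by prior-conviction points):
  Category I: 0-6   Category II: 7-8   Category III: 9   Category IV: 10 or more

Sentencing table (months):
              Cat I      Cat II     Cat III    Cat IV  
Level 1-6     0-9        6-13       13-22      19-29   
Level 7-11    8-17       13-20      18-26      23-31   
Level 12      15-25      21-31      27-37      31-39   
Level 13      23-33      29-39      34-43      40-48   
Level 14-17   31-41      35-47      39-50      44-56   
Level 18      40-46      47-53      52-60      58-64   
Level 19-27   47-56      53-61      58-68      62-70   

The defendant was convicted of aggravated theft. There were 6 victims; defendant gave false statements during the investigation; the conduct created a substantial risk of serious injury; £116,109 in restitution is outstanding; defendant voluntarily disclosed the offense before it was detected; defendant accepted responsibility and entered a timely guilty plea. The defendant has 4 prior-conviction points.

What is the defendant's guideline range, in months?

Base offense level for aggravated theft: 23.
A1 applies (level before this adjustment is 23 ≥ 11, so +4): 23 + 4 = 27.
A2 applies: 27 + 2 = 29.
A4 applies: 29 − 1 = 28.
A5 applies: 28 + 1 = 29.
A6 applies: 29 − 3 = 26.
A7 applies: 26 + 2 = 28.
Level 28 exceeds the maximum of 27; capped at 27.
Final offense level: 27.
Criminal history: 4 prior points → Category I (0-6).
Level 27 falls in the 19-27 band.
Grid: Level 19-27 × Category I = 47-56 months.

47-56 months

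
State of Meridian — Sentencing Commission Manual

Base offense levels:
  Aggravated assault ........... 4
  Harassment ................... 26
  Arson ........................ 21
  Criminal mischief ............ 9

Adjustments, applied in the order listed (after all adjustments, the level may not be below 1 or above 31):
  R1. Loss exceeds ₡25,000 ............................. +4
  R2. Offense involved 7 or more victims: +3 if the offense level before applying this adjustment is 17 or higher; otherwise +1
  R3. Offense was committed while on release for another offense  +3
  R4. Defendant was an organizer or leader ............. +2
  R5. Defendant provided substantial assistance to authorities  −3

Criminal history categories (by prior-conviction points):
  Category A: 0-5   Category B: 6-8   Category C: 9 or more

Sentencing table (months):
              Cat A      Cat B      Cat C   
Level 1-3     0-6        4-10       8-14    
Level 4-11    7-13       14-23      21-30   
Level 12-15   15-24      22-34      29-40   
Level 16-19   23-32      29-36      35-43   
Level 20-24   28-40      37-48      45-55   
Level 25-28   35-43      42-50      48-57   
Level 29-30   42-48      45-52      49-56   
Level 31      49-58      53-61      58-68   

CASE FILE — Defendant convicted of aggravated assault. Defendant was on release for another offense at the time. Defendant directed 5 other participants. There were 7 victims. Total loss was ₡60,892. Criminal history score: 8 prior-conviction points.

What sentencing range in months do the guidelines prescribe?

22-34 months

Base offense level for aggravated assault: 4.
R1 applies: 4 + 4 = 8.
R2 applies (level before this adjustment is 8 < 17, so +1): 8 + 1 = 9.
R3 applies: 9 + 3 = 12.
R4 applies: 12 + 2 = 14.
Final offense level: 14.
Criminal history: 8 prior points → Category B (6-8).
Level 14 falls in the 12-15 band.
Grid: Level 12-15 × Category B = 22-34 months.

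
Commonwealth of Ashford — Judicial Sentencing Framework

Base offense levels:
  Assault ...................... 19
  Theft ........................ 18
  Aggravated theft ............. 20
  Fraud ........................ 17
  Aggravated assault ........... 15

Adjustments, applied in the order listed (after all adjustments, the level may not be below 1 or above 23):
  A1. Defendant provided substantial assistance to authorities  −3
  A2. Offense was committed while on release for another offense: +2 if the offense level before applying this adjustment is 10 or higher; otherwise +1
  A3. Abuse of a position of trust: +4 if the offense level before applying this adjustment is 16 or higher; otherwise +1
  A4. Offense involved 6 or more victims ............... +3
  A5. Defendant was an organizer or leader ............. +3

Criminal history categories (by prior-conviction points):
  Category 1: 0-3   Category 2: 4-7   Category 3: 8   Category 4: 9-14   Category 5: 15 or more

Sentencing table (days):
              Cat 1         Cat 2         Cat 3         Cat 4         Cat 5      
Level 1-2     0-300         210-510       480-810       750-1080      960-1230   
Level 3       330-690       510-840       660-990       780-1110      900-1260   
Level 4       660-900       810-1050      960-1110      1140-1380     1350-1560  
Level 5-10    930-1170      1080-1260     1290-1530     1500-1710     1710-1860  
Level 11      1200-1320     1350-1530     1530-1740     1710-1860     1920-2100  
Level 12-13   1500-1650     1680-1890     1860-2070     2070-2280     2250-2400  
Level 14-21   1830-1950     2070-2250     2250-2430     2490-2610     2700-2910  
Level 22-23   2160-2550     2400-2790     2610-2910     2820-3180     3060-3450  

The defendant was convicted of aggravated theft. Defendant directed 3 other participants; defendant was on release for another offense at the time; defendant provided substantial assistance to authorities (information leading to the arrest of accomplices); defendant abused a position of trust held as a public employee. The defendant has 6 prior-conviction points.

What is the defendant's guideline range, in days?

Base offense level for aggravated theft: 20.
A1 applies: 20 − 3 = 17.
A2 applies (level before this adjustment is 17 ≥ 10, so +2): 17 + 2 = 19.
A3 applies (level before this adjustment is 19 ≥ 16, so +4): 19 + 4 = 23.
A5 applies: 23 + 3 = 26.
Level 26 exceeds the maximum of 23; capped at 23.
Final offense level: 23.
Criminal history: 6 prior points → Category 2 (4-7).
Level 23 falls in the 22-23 band.
Grid: Level 22-23 × Category 2 = 2400-2790 days.

2400-2790 days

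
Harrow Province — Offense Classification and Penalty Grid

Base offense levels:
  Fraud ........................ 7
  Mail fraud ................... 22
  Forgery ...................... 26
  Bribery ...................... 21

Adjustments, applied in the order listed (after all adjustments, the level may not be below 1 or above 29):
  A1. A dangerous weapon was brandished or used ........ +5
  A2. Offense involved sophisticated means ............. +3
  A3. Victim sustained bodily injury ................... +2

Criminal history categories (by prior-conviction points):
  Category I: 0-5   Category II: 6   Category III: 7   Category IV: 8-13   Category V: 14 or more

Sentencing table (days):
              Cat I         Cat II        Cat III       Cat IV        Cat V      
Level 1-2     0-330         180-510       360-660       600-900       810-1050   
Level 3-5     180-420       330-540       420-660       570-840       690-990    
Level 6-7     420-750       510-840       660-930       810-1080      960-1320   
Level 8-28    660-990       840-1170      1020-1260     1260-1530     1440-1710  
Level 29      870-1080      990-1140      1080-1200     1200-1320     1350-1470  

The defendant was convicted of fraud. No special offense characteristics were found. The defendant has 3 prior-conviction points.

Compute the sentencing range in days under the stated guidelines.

420-750 days

Base offense level for fraud: 7.
Final offense level: 7.
Criminal history: 3 prior points → Category I (0-5).
Level 7 falls in the 6-7 band.
Grid: Level 6-7 × Category I = 420-750 days.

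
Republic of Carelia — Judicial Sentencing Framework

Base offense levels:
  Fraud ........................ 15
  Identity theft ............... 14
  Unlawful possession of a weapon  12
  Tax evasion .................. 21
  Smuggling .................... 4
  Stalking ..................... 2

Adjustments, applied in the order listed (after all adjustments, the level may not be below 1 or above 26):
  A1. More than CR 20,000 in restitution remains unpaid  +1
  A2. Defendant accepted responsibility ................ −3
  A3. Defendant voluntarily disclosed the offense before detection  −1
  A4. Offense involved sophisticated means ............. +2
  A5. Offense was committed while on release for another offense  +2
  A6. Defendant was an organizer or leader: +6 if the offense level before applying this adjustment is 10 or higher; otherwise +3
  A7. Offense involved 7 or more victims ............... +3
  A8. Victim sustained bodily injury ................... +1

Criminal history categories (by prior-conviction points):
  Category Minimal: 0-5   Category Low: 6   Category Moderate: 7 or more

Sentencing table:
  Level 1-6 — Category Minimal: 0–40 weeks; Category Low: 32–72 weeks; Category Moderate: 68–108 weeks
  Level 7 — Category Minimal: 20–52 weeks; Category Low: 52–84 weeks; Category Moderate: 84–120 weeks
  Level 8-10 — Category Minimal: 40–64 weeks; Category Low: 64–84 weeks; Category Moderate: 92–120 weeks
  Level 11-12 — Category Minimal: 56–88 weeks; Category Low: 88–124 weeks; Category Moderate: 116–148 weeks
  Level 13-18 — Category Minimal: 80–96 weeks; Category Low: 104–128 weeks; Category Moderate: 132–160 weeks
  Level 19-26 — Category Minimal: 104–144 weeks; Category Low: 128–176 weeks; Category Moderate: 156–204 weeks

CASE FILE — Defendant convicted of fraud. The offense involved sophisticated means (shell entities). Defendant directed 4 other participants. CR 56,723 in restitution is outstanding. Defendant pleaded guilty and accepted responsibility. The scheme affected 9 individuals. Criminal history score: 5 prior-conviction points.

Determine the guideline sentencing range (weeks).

Base offense level for fraud: 15.
A1 applies: 15 + 1 = 16.
A2 applies: 16 − 3 = 13.
A4 applies: 13 + 2 = 15.
A5 does not apply.
A6 applies (level before this adjustment is 15 ≥ 10, so +6): 15 + 6 = 21.
A7 applies: 21 + 3 = 24.
A8 does not apply.
Final offense level: 24.
Criminal history: 5 prior points → Category Minimal (0-5).
Level 24 falls in the 19-26 band.
Grid: Level 19-26 × Category Minimal = 104-144 weeks.

104-144 weeks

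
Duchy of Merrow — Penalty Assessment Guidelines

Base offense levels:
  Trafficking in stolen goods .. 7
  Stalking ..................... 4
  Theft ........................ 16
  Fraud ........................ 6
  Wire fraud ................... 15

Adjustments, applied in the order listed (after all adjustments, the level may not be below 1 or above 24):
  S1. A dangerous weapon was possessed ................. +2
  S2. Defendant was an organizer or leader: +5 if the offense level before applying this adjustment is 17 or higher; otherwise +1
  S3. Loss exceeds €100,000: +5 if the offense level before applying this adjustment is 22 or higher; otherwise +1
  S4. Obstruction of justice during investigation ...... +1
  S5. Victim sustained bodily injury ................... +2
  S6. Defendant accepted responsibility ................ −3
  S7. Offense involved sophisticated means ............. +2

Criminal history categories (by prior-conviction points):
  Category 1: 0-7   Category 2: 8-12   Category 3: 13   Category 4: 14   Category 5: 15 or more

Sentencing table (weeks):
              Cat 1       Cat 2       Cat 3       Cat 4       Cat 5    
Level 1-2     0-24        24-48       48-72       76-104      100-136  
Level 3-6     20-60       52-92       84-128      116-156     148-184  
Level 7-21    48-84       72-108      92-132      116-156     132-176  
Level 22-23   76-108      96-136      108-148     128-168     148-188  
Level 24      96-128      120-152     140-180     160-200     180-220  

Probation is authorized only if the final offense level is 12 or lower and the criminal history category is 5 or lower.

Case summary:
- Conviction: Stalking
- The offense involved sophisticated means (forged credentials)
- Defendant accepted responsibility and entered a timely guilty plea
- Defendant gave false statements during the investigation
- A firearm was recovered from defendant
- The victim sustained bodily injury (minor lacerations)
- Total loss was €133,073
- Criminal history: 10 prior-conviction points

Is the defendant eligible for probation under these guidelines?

Yes

Base offense level for stalking: 4.
S1 applies: 4 + 2 = 6.
S2 does not apply.
S3 applies (level before this adjustment is 6 < 22, so +1): 6 + 1 = 7.
S4 applies: 7 + 1 = 8.
S5 applies: 8 + 2 = 10.
S6 applies: 10 − 3 = 7.
S7 applies: 7 + 2 = 9.
Final offense level: 9.
Criminal history: 10 prior points → Category 2 (8-12).
Level 9 falls in the 7-21 band.
Grid: Level 7-21 × Category 2 = 72-108 weeks.
Probation check: level 9 ≤ 12 and category 2 ≤ 5 → eligible.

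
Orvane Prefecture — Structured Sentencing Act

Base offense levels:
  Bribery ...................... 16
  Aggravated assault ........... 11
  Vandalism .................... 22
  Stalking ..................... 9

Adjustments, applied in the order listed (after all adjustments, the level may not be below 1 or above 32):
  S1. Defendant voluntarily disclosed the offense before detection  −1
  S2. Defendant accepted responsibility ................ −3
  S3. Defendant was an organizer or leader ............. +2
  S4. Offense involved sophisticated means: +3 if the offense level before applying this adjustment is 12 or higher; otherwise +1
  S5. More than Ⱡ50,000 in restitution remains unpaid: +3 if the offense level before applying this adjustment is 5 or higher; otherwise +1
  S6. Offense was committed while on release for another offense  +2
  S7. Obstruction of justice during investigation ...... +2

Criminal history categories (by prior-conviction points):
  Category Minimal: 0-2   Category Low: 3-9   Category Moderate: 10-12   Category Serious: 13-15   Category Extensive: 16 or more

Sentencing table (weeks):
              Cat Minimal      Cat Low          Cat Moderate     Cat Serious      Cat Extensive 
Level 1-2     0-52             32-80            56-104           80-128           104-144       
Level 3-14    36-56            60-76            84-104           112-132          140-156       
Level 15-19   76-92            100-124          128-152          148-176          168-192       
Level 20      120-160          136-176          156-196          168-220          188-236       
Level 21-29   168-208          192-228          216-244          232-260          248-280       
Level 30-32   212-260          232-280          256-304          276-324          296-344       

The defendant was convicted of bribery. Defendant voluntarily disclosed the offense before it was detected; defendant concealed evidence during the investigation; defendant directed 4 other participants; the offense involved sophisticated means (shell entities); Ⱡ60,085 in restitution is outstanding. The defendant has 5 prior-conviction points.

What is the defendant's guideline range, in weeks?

192-228 weeks

Base offense level for bribery: 16.
S1 applies: 16 − 1 = 15.
S2 does not apply.
S3 applies: 15 + 2 = 17.
S4 applies (level before this adjustment is 17 ≥ 12, so +3): 17 + 3 = 20.
S5 applies (level before this adjustment is 20 ≥ 5, so +3): 20 + 3 = 23.
S6 does not apply.
S7 applies: 23 + 2 = 25.
Final offense level: 25.
Criminal history: 5 prior points → Category Low (3-9).
Level 25 falls in the 21-29 band.
Grid: Level 21-29 × Category Low = 192-228 weeks.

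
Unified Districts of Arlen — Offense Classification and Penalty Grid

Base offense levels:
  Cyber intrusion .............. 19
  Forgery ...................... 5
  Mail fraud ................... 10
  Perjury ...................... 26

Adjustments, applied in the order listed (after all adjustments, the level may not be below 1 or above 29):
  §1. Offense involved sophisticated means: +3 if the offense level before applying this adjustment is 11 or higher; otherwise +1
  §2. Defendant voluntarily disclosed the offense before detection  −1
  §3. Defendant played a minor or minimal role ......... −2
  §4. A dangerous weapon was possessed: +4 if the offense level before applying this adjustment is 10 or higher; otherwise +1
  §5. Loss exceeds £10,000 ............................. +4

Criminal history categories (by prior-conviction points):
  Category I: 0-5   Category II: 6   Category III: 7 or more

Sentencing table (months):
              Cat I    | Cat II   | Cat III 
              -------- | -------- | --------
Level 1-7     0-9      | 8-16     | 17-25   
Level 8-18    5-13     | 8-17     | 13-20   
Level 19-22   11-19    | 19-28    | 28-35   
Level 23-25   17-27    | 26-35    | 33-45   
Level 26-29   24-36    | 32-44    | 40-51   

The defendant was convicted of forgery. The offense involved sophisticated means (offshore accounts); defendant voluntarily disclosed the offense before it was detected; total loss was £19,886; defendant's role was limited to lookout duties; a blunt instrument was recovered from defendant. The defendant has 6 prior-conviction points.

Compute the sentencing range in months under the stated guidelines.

Base offense level for forgery: 5.
§1 applies (level before this adjustment is 5 < 11, so +1): 5 + 1 = 6.
§2 applies: 6 − 1 = 5.
§3 applies: 5 − 2 = 3.
§4 applies (level before this adjustment is 3 < 10, so +1): 3 + 1 = 4.
§5 applies: 4 + 4 = 8.
Final offense level: 8.
Criminal history: 6 prior points → Category II (6).
Level 8 falls in the 8-18 band.
Grid: Level 8-18 × Category II = 8-17 months.

8-17 months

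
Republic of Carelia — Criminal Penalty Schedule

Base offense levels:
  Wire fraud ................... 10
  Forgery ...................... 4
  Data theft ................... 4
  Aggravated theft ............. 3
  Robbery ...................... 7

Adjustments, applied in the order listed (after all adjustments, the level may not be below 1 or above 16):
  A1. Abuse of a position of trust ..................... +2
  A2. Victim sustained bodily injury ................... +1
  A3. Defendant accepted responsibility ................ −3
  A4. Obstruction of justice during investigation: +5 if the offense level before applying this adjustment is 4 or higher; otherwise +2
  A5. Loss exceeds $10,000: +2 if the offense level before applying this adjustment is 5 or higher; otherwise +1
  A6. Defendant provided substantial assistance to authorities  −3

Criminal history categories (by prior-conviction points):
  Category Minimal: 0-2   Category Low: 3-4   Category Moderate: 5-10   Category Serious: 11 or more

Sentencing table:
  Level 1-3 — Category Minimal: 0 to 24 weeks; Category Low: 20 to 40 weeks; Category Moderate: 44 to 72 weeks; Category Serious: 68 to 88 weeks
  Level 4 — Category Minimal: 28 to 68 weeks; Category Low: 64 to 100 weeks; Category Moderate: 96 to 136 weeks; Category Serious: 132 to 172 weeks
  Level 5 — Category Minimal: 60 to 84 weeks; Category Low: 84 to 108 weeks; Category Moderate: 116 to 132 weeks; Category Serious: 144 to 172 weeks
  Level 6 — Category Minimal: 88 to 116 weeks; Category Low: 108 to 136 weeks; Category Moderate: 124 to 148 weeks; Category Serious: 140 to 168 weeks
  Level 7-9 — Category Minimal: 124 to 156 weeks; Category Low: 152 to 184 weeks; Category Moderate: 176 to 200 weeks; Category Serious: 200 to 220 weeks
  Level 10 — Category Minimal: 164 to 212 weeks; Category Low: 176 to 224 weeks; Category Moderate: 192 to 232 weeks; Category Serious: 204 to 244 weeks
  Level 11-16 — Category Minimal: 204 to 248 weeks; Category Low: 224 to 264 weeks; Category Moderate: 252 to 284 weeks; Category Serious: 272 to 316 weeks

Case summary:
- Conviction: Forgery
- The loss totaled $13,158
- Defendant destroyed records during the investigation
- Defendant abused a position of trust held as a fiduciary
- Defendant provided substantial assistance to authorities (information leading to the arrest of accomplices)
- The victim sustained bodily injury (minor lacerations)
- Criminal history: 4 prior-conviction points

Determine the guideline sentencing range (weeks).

224-264 weeks

Base offense level for forgery: 4.
A1 applies: 4 + 2 = 6.
A2 applies: 6 + 1 = 7.
A3 does not apply.
A4 applies (level before this adjustment is 7 ≥ 4, so +5): 7 + 5 = 12.
A5 applies (level before this adjustment is 12 ≥ 5, so +2): 12 + 2 = 14.
A6 applies: 14 − 3 = 11.
Final offense level: 11.
Criminal history: 4 prior points → Category Low (3-4).
Level 11 falls in the 11-16 band.
Grid: Level 11-16 × Category Low = 224-264 weeks.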